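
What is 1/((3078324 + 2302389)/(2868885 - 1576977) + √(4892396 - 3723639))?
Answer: -772376241156/216739688489319431 + 185447364496*√1168757/216739688489319431 ≈ 0.00092144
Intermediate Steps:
1/((3078324 + 2302389)/(2868885 - 1576977) + √(4892396 - 3723639)) = 1/(5380713/1291908 + √1168757) = 1/(5380713*(1/1291908) + √1168757) = 1/(1793571/430636 + √1168757)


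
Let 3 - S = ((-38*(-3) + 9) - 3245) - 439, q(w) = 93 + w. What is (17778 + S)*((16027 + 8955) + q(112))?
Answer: 537540954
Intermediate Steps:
S = 3564 (S = 3 - (((-38*(-3) + 9) - 3245) - 439) = 3 - (((114 + 9) - 3245) - 439) = 3 - ((123 - 3245) - 439) = 3 - (-3122 - 439) = 3 - 1*(-3561) = 3 + 3561 = 3564)
(17778 + S)*((16027 + 8955) + q(112)) = (17778 + 3564)*((16027 + 8955) + (93 + 112)) = 21342*(24982 + 205) = 21342*25187 = 537540954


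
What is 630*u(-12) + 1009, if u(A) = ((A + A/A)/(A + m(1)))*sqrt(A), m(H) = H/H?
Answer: 1009 + 1260*I*sqrt(3) ≈ 1009.0 + 2182.4*I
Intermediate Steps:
m(H) = 1
u(A) = sqrt(A) (u(A) = ((A + A/A)/(A + 1))*sqrt(A) = ((A + 1)/(1 + A))*sqrt(A) = ((1 + A)/(1 + A))*sqrt(A) = 1*sqrt(A) = sqrt(A))
630*u(-12) + 1009 = 630*sqrt(-12) + 1009 = 630*(2*I*sqrt(3)) + 1009 = 1260*I*sqrt(3) + 1009 = 1009 + 1260*I*sqrt(3)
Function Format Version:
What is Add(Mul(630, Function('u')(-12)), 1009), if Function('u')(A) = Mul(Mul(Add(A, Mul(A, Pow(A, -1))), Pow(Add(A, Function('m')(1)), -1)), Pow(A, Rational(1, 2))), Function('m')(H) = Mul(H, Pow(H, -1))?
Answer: Add(1009, Mul(1260, I, Pow(3, Rational(1, 2)))) ≈ Add(1009.0, Mul(2182.4, I))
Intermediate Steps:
Function('m')(H) = 1
Function('u')(A) = Pow(A, Rational(1, 2)) (Function('u')(A) = Mul(Mul(Add(A, Mul(A, Pow(A, -1))), Pow(Add(A, 1), -1)), Pow(A, Rational(1, 2))) = Mul(Mul(Add(A, 1), Pow(Add(1, A), -1)), Pow(A, Rational(1, 2))) = Mul(Mul(Add(1, A), Pow(Add(1, A), -1)), Pow(A, Rational(1, 2))) = Mul(1, Pow(A, Rational(1, 2))) = Pow(A, Rational(1, 2)))
Add(Mul(630, Function('u')(-12)), 1009) = Add(Mul(630, Pow(-12, Rational(1, 2))), 1009) = Add(Mul(630, Mul(2, I, Pow(3, Rational(1, 2)))), 1009) = Add(Mul(1260, I, Pow(3, Rational(1, 2))), 1009) = Add(1009, Mul(1260, I, Pow(3, Rational(1, 2))))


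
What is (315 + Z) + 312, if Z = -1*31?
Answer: 596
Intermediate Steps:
Z = -31
(315 + Z) + 312 = (315 - 31) + 312 = 284 + 312 = 596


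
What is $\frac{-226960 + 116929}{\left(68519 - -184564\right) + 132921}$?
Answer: $- \frac{36677}{128668} \approx -0.28505$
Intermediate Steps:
$\frac{-226960 + 116929}{\left(68519 - -184564\right) + 132921} = - \frac{110031}{\left(68519 + 184564\right) + 132921} = - \frac{110031}{253083 + 132921} = - \frac{110031}{386004} = \left(-110031\right) \frac{1}{386004} = - \frac{36677}{128668}$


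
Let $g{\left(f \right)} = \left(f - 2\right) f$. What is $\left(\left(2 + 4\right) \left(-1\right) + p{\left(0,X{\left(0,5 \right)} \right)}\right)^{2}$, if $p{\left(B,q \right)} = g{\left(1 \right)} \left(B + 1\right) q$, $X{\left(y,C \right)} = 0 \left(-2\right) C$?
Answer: $36$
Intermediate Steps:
$g{\left(f \right)} = f \left(-2 + f\right)$ ($g{\left(f \right)} = \left(-2 + f\right) f = f \left(-2 + f\right)$)
$X{\left(y,C \right)} = 0$ ($X{\left(y,C \right)} = 0 C = 0$)
$p{\left(B,q \right)} = q \left(-1 - B\right)$ ($p{\left(B,q \right)} = 1 \left(-2 + 1\right) \left(B + 1\right) q = 1 \left(-1\right) \left(1 + B\right) q = - (1 + B) q = \left(-1 - B\right) q = q \left(-1 - B\right)$)
$\left(\left(2 + 4\right) \left(-1\right) + p{\left(0,X{\left(0,5 \right)} \right)}\right)^{2} = \left(\left(2 + 4\right) \left(-1\right) - 0 \left(1 + 0\right)\right)^{2} = \left(6 \left(-1\right) - 0 \cdot 1\right)^{2} = \left(-6 + 0\right)^{2} = \left(-6\right)^{2} = 36$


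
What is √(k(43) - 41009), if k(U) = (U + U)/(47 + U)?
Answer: I*√9226810/15 ≈ 202.5*I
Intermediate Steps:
k(U) = 2*U/(47 + U) (k(U) = (2*U)/(47 + U) = 2*U/(47 + U))
√(k(43) - 41009) = √(2*43/(47 + 43) - 41009) = √(2*43/90 - 41009) = √(2*43*(1/90) - 41009) = √(43/45 - 41009) = √(-1845362/45) = I*√9226810/15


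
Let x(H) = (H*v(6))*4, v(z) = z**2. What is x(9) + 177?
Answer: 1473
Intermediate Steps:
x(H) = 144*H (x(H) = (H*6**2)*4 = (H*36)*4 = (36*H)*4 = 144*H)
x(9) + 177 = 144*9 + 177 = 1296 + 177 = 1473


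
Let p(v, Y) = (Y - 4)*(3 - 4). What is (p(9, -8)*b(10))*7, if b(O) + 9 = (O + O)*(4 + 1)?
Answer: 7644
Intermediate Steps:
p(v, Y) = 4 - Y (p(v, Y) = (-4 + Y)*(-1) = 4 - Y)
b(O) = -9 + 10*O (b(O) = -9 + (O + O)*(4 + 1) = -9 + (2*O)*5 = -9 + 10*O)
(p(9, -8)*b(10))*7 = ((4 - 1*(-8))*(-9 + 10*10))*7 = ((4 + 8)*(-9 + 100))*7 = (12*91)*7 = 1092*7 = 7644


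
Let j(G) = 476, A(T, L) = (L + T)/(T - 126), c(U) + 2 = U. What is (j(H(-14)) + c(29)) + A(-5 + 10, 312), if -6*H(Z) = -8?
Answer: 60546/121 ≈ 500.38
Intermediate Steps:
H(Z) = 4/3 (H(Z) = -1/6*(-8) = 4/3)
c(U) = -2 + U
A(T, L) = (L + T)/(-126 + T)
(j(H(-14)) + c(29)) + A(-5 + 10, 312) = (476 + (-2 + 29)) + (312 + (-5 + 10))/(-126 + (-5 + 10)) = (476 + 27) + (312 + 5)/(-126 + 5) = 503 + 317/(-121) = 503 - 1/121*317 = 503 - 317/121 = 60546/121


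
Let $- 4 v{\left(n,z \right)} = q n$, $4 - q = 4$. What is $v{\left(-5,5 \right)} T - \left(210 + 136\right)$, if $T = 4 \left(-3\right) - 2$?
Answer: $-346$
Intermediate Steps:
$q = 0$ ($q = 4 - 4 = 0$)
$T = -14$ ($T = -12 - 2 = -14$)
$v{\left(n,z \right)} = 0$ ($v{\left(n,z \right)} = - \frac{0 n}{4} = \left(- \frac{1}{4}\right) 0 = 0$)
$v{\left(-5,5 \right)} T - \left(210 + 136\right) = 0 \left(-14\right) - \left(210 + 136\right) = 0 - 346 = -346$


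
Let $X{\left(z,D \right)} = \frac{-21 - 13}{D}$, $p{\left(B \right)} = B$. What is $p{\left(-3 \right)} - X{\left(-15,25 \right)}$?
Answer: $- \frac{41}{25} \approx -1.64$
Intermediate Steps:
$X{\left(z,D \right)} = - \frac{34}{D}$
$p{\left(-3 \right)} - X{\left(-15,25 \right)} = -3 - - \frac{34}{25} = -3 + \frac{34}{25} = - \frac{41}{25}$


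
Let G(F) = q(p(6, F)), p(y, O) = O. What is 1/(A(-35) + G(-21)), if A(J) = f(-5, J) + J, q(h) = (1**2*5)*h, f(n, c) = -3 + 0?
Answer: -1/143 ≈ -0.0069930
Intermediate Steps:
f(n, c) = -3
q(h) = 5*h (q(h) = (1*5)*h = 5*h)
A(J) = -3 + J
G(F) = 5*F
1/(A(-35) + G(-21)) = 1/((-3 - 35) + 5*(-21)) = 1/(-38 - 105) = 1/(-143) = -1/143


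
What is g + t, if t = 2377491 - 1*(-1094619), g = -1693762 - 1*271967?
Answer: 1506381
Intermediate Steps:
g = -1965729 (g = -1693762 - 271967 = -1965729)
t = 3472110 (t = 2377491 + 1094619 = 3472110)
g + t = -1965729 + 3472110 = 1506381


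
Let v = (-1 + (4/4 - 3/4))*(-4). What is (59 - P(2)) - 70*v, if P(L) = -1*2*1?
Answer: -149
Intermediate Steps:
v = 3 (v = (-1 + (4*(¼) - 3*¼))*(-4) = (-1 + (1 - ¾))*(-4) = (-1 + ¼)*(-4) = -¾*(-4) = 3)
P(L) = -2 (P(L) = -2*1 = -2)
(59 - P(2)) - 70*v = (59 - 1*(-2)) - 70*3 = (59 + 2) - 210 = 61 - 210 = -149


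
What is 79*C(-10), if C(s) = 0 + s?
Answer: -790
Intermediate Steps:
C(s) = s
79*C(-10) = 79*(-10) = -790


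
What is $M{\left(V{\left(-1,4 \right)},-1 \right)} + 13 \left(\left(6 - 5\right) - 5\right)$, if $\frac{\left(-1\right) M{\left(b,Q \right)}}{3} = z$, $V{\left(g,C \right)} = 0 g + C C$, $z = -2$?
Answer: $-46$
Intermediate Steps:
$V{\left(g,C \right)} = C^{2}$ ($V{\left(g,C \right)} = 0 + C^{2} = C^{2}$)
$M{\left(b,Q \right)} = 6$ ($M{\left(b,Q \right)} = \left(-3\right) \left(-2\right) = 6$)
$M{\left(V{\left(-1,4 \right)},-1 \right)} + 13 \left(\left(6 - 5\right) - 5\right) = 6 + 13 \left(\left(6 - 5\right) - 5\right) = 6 + 13 \left(1 - 5\right) = 6 + 13 \left(-4\right) = 6 - 52 = -46$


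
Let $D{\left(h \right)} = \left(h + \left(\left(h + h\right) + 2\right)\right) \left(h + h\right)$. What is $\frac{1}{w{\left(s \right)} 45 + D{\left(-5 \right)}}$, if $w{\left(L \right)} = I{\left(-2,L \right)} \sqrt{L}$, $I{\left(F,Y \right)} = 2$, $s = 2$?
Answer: $\frac{13}{70} - \frac{9 \sqrt{2}}{70} \approx 0.0038868$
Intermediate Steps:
$w{\left(L \right)} = 2 \sqrt{L}$
$D{\left(h \right)} = 2 h \left(2 + 3 h\right)$ ($D{\left(h \right)} = \left(h + \left(2 h + 2\right)\right) 2 h = \left(h + \left(2 + 2 h\right)\right) 2 h = \left(2 + 3 h\right) 2 h = 2 h \left(2 + 3 h\right)$)
$\frac{1}{w{\left(s \right)} 45 + D{\left(-5 \right)}} = \frac{1}{2 \sqrt{2} \cdot 45 + 2 \left(-5\right) \left(2 + 3 \left(-5\right)\right)} = \frac{1}{90 \sqrt{2} + 2 \left(-5\right) \left(2 - 15\right)} = \frac{1}{90 \sqrt{2} + 2 \left(-5\right) \left(-13\right)} = \frac{1}{90 \sqrt{2} + 130} = \frac{1}{130 + 90 \sqrt{2}}$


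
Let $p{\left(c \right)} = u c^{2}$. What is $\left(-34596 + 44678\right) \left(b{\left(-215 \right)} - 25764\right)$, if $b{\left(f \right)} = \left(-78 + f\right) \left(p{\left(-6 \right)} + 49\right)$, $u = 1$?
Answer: $-510844858$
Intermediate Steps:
$p{\left(c \right)} = c^{2}$ ($p{\left(c \right)} = 1 c^{2} = c^{2}$)
$b{\left(f \right)} = -6630 + 85 f$ ($b{\left(f \right)} = \left(-78 + f\right) \left(\left(-6\right)^{2} + 49\right) = \left(-78 + f\right) \left(36 + 49\right) = \left(-78 + f\right) 85 = -6630 + 85 f$)
$\left(-34596 + 44678\right) \left(b{\left(-215 \right)} - 25764\right) = \left(-34596 + 44678\right) \left(\left(-6630 + 85 \left(-215\right)\right) - 25764\right) = 10082 \left(\left(-6630 - 18275\right) - 25764\right) = 10082 \left(-24905 - 25764\right) = 10082 \left(-50669\right) = -510844858$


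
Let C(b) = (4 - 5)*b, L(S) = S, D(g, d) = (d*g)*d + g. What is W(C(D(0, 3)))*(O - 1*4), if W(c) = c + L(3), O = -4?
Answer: -24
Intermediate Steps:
D(g, d) = g + g*d² (D(g, d) = g*d² + g = g + g*d²)
C(b) = -b
W(c) = 3 + c (W(c) = c + 3 = 3 + c)
W(C(D(0, 3)))*(O - 1*4) = (3 - 0*(1 + 3²))*(-4 - 1*4) = (3 - 0*(1 + 9))*(-4 - 4) = (3 - 0*10)*(-8) = (3 - 1*0)*(-8) = (3 + 0)*(-8) = 3*(-8) = -24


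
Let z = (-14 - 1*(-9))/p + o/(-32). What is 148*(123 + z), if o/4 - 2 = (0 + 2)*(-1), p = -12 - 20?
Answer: 145817/8 ≈ 18227.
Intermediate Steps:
p = -32
o = 0 (o = 8 + 4*((0 + 2)*(-1)) = 8 + 4*(2*(-1)) = 8 + 4*(-2) = 8 - 8 = 0)
z = 5/32 (z = (-14 - 1*(-9))/(-32) + 0/(-32) = (-14 + 9)*(-1/32) + 0*(-1/32) = -5*(-1/32) + 0 = 5/32 + 0 = 5/32 ≈ 0.15625)
148*(123 + z) = 148*(123 + 5/32) = 148*(3941/32) = 145817/8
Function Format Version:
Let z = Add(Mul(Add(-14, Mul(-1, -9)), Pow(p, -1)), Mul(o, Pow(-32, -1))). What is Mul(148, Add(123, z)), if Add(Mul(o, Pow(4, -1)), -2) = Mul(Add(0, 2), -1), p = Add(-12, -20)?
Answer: Rational(145817, 8) ≈ 18227.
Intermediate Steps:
p = -32
o = 0 (o = Add(8, Mul(4, Mul(Add(0, 2), -1))) = Add(8, Mul(4, Mul(2, -1))) = Add(8, Mul(4, -2)) = Add(8, -8) = 0)
z = Rational(5, 32) (z = Add(Mul(Add(-14, Mul(-1, -9)), Pow(-32, -1)), Mul(0, Pow(-32, -1))) = Add(Mul(Add(-14, 9), Rational(-1, 32)), Mul(0, Rational(-1, 32))) = Add(Mul(-5, Rational(-1, 32)), 0) = Add(Rational(5, 32), 0) = Rational(5, 32) ≈ 0.15625)
Mul(148, Add(123, z)) = Mul(148, Add(123, Rational(5, 32))) = Mul(148, Rational(3941, 32)) = Rational(145817, 8)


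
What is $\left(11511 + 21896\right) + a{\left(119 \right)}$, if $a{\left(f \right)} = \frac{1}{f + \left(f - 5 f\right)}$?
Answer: $\frac{11926298}{357} \approx 33407.0$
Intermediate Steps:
$a{\left(f \right)} = - \frac{1}{3 f}$ ($a{\left(f \right)} = \frac{1}{f - 4 f} = \frac{1}{\left(-3\right) f} = - \frac{1}{3 f}$)
$\left(11511 + 21896\right) + a{\left(119 \right)} = \left(11511 + 21896\right) - \frac{1}{3 \cdot 119} = 33407 - \frac{1}{357} = \frac{11926298}{357}$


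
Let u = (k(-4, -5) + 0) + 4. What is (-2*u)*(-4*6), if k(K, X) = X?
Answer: -48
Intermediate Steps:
u = -1 (u = (-5 + 0) + 4 = -5 + 4 = -1)
(-2*u)*(-4*6) = (-2*(-1))*(-4*6) = 2*(-24) = -48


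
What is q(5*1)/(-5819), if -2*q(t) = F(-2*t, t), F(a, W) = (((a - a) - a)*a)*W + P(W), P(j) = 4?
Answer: -248/5819 ≈ -0.042619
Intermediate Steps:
F(a, W) = 4 - W*a² (F(a, W) = (((a - a) - a)*a)*W + 4 = ((0 - a)*a)*W + 4 = ((-a)*a)*W + 4 = (-a²)*W + 4 = -W*a² + 4 = 4 - W*a²)
q(t) = -2 + 2*t³ (q(t) = -(4 - t*(-2*t)²)/2 = -(4 - t*4*t²)/2 = -(4 - 4*t³)/2 = -2 + 2*t³)
q(5*1)/(-5819) = (-2 + 2*(5*1)³)/(-5819) = (-2 + 2*5³)*(-1/5819) = (-2 + 2*125)*(-1/5819) = (-2 + 250)*(-1/5819) = 248*(-1/5819) = -248/5819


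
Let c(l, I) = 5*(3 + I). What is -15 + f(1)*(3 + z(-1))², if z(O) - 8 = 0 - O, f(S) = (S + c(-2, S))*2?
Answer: 6033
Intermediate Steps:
c(l, I) = 15 + 5*I
f(S) = 30 + 12*S (f(S) = (S + (15 + 5*S))*2 = (15 + 6*S)*2 = 30 + 12*S)
z(O) = 8 - O (z(O) = 8 + (0 - O) = 8 - O)
-15 + f(1)*(3 + z(-1))² = -15 + (30 + 12*1)*(3 + (8 - 1*(-1)))² = -15 + (30 + 12)*(3 + (8 + 1))² = -15 + 42*(3 + 9)² = -15 + 42*12² = -15 + 42*144 = -15 + 6048 = 6033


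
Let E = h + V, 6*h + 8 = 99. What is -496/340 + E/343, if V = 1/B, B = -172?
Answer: -21281557/15043980 ≈ -1.4146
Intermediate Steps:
h = 91/6 (h = -4/3 + (1/6)*99 = -4/3 + 33/2 = 91/6 ≈ 15.167)
V = -1/172 (V = 1/(-172) = -1/172 ≈ -0.0058140)
E = 7823/516 (E = 91/6 - 1/172 = 7823/516 ≈ 15.161)
-496/340 + E/343 = -496/340 + (7823/516)/343 = -496*1/340 + (7823/516)*(1/343) = -124/85 + 7823/176988 = -21281557/15043980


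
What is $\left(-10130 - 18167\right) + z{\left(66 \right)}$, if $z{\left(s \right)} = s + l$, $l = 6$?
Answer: $-28225$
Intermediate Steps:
$z{\left(s \right)} = 6 + s$ ($z{\left(s \right)} = s + 6 = 6 + s$)
$\left(-10130 - 18167\right) + z{\left(66 \right)} = \left(-10130 - 18167\right) + \left(6 + 66\right) = -28297 + 72 = -28225$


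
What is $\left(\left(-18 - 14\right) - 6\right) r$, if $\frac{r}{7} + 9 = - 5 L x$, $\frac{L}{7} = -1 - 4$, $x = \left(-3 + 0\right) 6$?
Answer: $840294$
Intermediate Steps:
$x = -18$ ($x = \left(-3\right) 6 = -18$)
$L = -35$ ($L = 7 \left(-1 - 4\right) = 7 \left(-5\right) = -35$)
$r = -22113$ ($r = -63 + 7 \left(- 5 \left(\left(-35\right) \left(-18\right)\right)\right) = -63 + 7 \left(\left(-5\right) 630\right) = -63 + 7 \left(-3150\right) = -63 - 22050 = -22113$)
$\left(\left(-18 - 14\right) - 6\right) r = \left(\left(-18 - 14\right) - 6\right) \left(-22113\right) = \left(-32 - 6\right) \left(-22113\right) = \left(-38\right) \left(-22113\right) = 840294$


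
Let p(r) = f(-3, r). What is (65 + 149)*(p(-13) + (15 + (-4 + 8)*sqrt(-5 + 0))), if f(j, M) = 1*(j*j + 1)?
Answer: 5350 + 856*I*sqrt(5) ≈ 5350.0 + 1914.1*I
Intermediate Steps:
f(j, M) = 1 + j**2 (f(j, M) = 1*(j**2 + 1) = 1*(1 + j**2) = 1 + j**2)
p(r) = 10 (p(r) = 1 + (-3)**2 = 1 + 9 = 10)
(65 + 149)*(p(-13) + (15 + (-4 + 8)*sqrt(-5 + 0))) = (65 + 149)*(10 + (15 + (-4 + 8)*sqrt(-5 + 0))) = 214*(10 + (15 + 4*sqrt(-5))) = 214*(10 + (15 + 4*(I*sqrt(5)))) = 214*(10 + (15 + 4*I*sqrt(5))) = 214*(25 + 4*I*sqrt(5)) = 5350 + 856*I*sqrt(5)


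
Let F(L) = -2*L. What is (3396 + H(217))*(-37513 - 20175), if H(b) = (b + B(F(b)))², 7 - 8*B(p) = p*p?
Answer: -251120400533843/8 ≈ -3.1390e+13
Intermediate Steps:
B(p) = 7/8 - p²/8 (B(p) = 7/8 - p*p/8 = 7/8 - p²/8)
H(b) = (7/8 + b - b²/2)² (H(b) = (b + (7/8 - 4*b²/8))² = (b + (7/8 - b²/2))² = (7/8 + b - b²/2)²)
(3396 + H(217))*(-37513 - 20175) = (3396 + (7 - 4*217² + 8*217)²/64)*(-37513 - 20175) = (3396 + (7 - 4*47089 + 1736)²/64)*(-57688) = (3396 + (7 - 188356 + 1736)²/64)*(-57688) = (3396 + (1/64)*(-186613)²)*(-57688) = (3396 + (1/64)*34824411769)*(-57688) = (3396 + 34824411769/64)*(-57688) = (34824629113/64)*(-57688) = -251120400533843/8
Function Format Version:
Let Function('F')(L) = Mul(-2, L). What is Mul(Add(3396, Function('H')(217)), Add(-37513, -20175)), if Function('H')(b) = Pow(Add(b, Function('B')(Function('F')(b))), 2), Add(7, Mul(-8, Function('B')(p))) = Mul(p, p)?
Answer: Rational(-251120400533843, 8) ≈ -3.1390e+13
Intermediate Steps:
Function('B')(p) = Add(Rational(7, 8), Mul(Rational(-1, 8), Pow(p, 2))) (Function('B')(p) = Add(Rational(7, 8), Mul(Rational(-1, 8), Mul(p, p))) = Add(Rational(7, 8), Mul(Rational(-1, 8), Pow(p, 2))))
Function('H')(b) = Pow(Add(Rational(7, 8), b, Mul(Rational(-1, 2), Pow(b, 2))), 2) (Function('H')(b) = Pow(Add(b, Add(Rational(7, 8), Mul(Rational(-1, 8), Pow(Mul(-2, b), 2)))), 2) = Pow(Add(b, Add(Rational(7, 8), Mul(Rational(-1, 8), Mul(4, Pow(b, 2))))), 2) = Pow(Add(b, Add(Rational(7, 8), Mul(Rational(-1, 2), Pow(b, 2)))), 2) = Pow(Add(Rational(7, 8), b, Mul(Rational(-1, 2), Pow(b, 2))), 2))
Mul(Add(3396, Function('H')(217)), Add(-37513, -20175)) = Mul(Add(3396, Mul(Rational(1, 64), Pow(Add(7, Mul(-4, Pow(217, 2)), Mul(8, 217)), 2))), Add(-37513, -20175)) = Mul(Add(3396, Mul(Rational(1, 64), Pow(Add(7, Mul(-4, 47089), 1736), 2))), -57688) = Mul(Add(3396, Mul(Rational(1, 64), Pow(Add(7, -188356, 1736), 2))), -57688) = Mul(Add(3396, Mul(Rational(1, 64), Pow(-186613, 2))), -57688) = Mul(Add(3396, Mul(Rational(1, 64), 34824411769)), -57688) = Mul(Add(3396, Rational(34824411769, 64)), -57688) = Mul(Rational(34824629113, 64), -57688) = Rational(-251120400533843, 8)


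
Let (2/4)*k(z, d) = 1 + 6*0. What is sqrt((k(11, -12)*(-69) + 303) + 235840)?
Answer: sqrt(236005) ≈ 485.80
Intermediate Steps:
k(z, d) = 2 (k(z, d) = 2*(1 + 6*0) = 2*(1 + 0) = 2*1 = 2)
sqrt((k(11, -12)*(-69) + 303) + 235840) = sqrt((2*(-69) + 303) + 235840) = sqrt((-138 + 303) + 235840) = sqrt(165 + 235840) = sqrt(236005)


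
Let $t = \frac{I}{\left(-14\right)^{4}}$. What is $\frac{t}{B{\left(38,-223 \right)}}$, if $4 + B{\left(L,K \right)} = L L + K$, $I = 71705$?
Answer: $\frac{71705}{46752272} \approx 0.0015337$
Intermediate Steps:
$t = \frac{71705}{38416}$ ($t = \frac{71705}{\left(-14\right)^{4}} = \frac{71705}{38416} \approx 1.8665$)
$B{\left(L,K \right)} = -4 + K + L^{2}$ ($B{\left(L,K \right)} = -4 + \left(L L + K\right) = -4 + \left(L^{2} + K\right) = -4 + \left(K + L^{2}\right) = -4 + K + L^{2}$)
$\frac{t}{B{\left(38,-223 \right)}} = \frac{71705}{38416 \left(-4 - 223 + 38^{2}\right)} = \frac{71705}{38416 \left(-4 - 223 + 1444\right)} = \frac{71705}{38416 \cdot 1217} = \frac{71705}{38416} \cdot \frac{1}{1217} = \frac{71705}{46752272}$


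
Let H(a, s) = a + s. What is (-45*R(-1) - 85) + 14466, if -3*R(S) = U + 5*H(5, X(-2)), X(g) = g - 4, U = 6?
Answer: 14396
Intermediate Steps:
X(g) = -4 + g
R(S) = -⅓ (R(S) = -(6 + 5*(5 + (-4 - 2)))/3 = -(6 + 5*(5 - 6))/3 = -(6 + 5*(-1))/3 = -(6 - 5)/3 = -⅓*1 = -⅓)
(-45*R(-1) - 85) + 14466 = (-45*(-⅓) - 85) + 14466 = (15 - 85) + 14466 = -70 + 14466 = 14396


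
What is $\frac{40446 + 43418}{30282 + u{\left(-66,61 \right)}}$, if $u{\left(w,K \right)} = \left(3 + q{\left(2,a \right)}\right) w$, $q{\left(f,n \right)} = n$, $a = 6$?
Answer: $\frac{10483}{3711} \approx 2.8248$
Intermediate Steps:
$u{\left(w,K \right)} = 9 w$ ($u{\left(w,K \right)} = \left(3 + 6\right) w = 9 w$)
$\frac{40446 + 43418}{30282 + u{\left(-66,61 \right)}} = \frac{40446 + 43418}{30282 + 9 \left(-66\right)} = \frac{83864}{30282 - 594} = \frac{83864}{29688} = 83864 \cdot \frac{1}{29688} = \frac{10483}{3711}$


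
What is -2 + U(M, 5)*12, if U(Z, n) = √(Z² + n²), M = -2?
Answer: -2 + 12*√29 ≈ 62.622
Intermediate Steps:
-2 + U(M, 5)*12 = -2 + √((-2)² + 5²)*12 = -2 + √(4 + 25)*12 = -2 + √29*12 = -2 + 12*√29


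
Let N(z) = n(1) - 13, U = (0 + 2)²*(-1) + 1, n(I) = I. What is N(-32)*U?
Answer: 36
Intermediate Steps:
U = -3 (U = 2²*(-1) + 1 = 4*(-1) + 1 = -4 + 1 = -3)
N(z) = -12 (N(z) = 1 - 13 = -12)
N(-32)*U = -12*(-3) = 36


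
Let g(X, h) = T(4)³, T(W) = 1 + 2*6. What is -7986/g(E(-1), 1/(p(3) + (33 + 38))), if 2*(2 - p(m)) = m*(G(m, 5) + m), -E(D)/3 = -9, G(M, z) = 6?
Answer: -7986/2197 ≈ -3.6350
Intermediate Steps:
T(W) = 13 (T(W) = 1 + 12 = 13)
E(D) = 27 (E(D) = -3*(-9) = 27)
p(m) = 2 - m*(6 + m)/2
g(X, h) = 2197 (g(X, h) = 13³ = 2197)
-7986/g(E(-1), 1/(p(3) + (33 + 38))) = -7986/2197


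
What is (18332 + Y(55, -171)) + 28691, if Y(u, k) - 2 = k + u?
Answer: 46909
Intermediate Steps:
Y(u, k) = 2 + k + u (Y(u, k) = 2 + (k + u) = 2 + k + u)
(18332 + Y(55, -171)) + 28691 = (18332 + (2 - 171 + 55)) + 28691 = (18332 - 114) + 28691 = 18218 + 28691 = 46909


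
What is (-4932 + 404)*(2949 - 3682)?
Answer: 3319024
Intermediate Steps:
(-4932 + 404)*(2949 - 3682) = -4528*(-733) = 3319024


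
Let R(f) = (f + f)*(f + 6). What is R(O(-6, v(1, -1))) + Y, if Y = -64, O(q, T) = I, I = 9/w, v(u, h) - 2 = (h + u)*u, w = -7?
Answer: -3730/49 ≈ -76.122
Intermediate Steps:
v(u, h) = 2 + u*(h + u) (v(u, h) = 2 + (h + u)*u = 2 + u*(h + u))
I = -9/7 (I = 9/(-7) = 9*(-⅐) = -9/7 ≈ -1.2857)
O(q, T) = -9/7
R(f) = 2*f*(6 + f) (R(f) = (2*f)*(6 + f) = 2*f*(6 + f))
R(O(-6, v(1, -1))) + Y = 2*(-9/7)*(6 - 9/7) - 64 = 2*(-9/7)*(33/7) - 64 = -594/49 - 64 = -3730/49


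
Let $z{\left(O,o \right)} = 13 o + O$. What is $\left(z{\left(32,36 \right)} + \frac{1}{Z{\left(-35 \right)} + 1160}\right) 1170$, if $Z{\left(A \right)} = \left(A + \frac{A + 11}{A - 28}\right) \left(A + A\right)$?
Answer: $\frac{628875351}{1075} \approx 5.85 \cdot 10^{5}$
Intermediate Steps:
$Z{\left(A \right)} = 2 A \left(A + \frac{11 + A}{-28 + A}\right)$ ($Z{\left(A \right)} = \left(A + \frac{11 + A}{-28 + A}\right) 2 A = 2 A \left(A + \frac{11 + A}{-28 + A}\right)$)
$z{\left(O,o \right)} = O + 13 o$
$\left(z{\left(32,36 \right)} + \frac{1}{Z{\left(-35 \right)} + 1160}\right) 1170 = \left(\left(32 + 13 \cdot 36\right) + \frac{1}{2 \left(-35\right) \frac{1}{-28 - 35} \left(11 + \left(-35\right)^{2} - -945\right) + 1160}\right) 1170 = \left(\left(32 + 468\right) + \frac{1}{2 \left(-35\right) \frac{1}{-63} \left(11 + 1225 + 945\right) + 1160}\right) 1170 = \left(500 + \frac{1}{2 \left(-35\right) \left(- \frac{1}{63}\right) 2181 + 1160}\right) 1170 = \left(500 + \frac{1}{\frac{7270}{3} + 1160}\right) 1170 = \left(500 + \frac{1}{\frac{10750}{3}}\right) 1170 = \left(500 + \frac{3}{10750}\right) 1170 = \frac{5375003}{10750} \cdot 1170 = \frac{628875351}{1075}$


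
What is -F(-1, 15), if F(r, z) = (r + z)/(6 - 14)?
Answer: 7/4 ≈ 1.7500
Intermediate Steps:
F(r, z) = -r/8 - z/8 (F(r, z) = (r + z)/(-8) = (r + z)*(-1/8) = -r/8 - z/8)
-F(-1, 15) = -(-1/8*(-1) - 1/8*15) = -(1/8 - 15/8) = -1*(-7/4) = 7/4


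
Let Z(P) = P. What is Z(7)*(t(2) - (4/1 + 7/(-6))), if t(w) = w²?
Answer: 49/6 ≈ 8.1667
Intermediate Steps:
Z(7)*(t(2) - (4/1 + 7/(-6))) = 7*(2² - (4/1 + 7/(-6))) = 7*(4 - (4*1 + 7*(-⅙))) = 7*(4 - (4 - 7/6)) = 7*(4 - 1*17/6) = 7*(4 - 17/6) = 7*(7/6) = 49/6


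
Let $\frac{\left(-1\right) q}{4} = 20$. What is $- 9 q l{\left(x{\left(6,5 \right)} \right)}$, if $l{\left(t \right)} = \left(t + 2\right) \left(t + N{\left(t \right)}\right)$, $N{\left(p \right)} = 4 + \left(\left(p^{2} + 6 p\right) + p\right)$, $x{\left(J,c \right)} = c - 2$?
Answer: $133200$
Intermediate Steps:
$x{\left(J,c \right)} = -2 + c$
$N{\left(p \right)} = 4 + p^{2} + 7 p$ ($N{\left(p \right)} = 4 + \left(p^{2} + 7 p\right) = 4 + p^{2} + 7 p$)
$q = -80$ ($q = \left(-4\right) 20 = -80$)
$l{\left(t \right)} = \left(2 + t\right) \left(4 + t^{2} + 8 t\right)$ ($l{\left(t \right)} = \left(t + 2\right) \left(t + \left(4 + t^{2} + 7 t\right)\right) = \left(2 + t\right) \left(4 + t^{2} + 8 t\right)$)
$- 9 q l{\left(x{\left(6,5 \right)} \right)} = \left(-9\right) \left(-80\right) \left(8 + \left(-2 + 5\right)^{3} + 10 \left(-2 + 5\right)^{2} + 20 \left(-2 + 5\right)\right) = 720 \left(8 + 3^{3} + 10 \cdot 3^{2} + 20 \cdot 3\right) = 720 \left(8 + 27 + 10 \cdot 9 + 60\right) = 720 \left(8 + 27 + 90 + 60\right) = 720 \cdot 185 = 133200$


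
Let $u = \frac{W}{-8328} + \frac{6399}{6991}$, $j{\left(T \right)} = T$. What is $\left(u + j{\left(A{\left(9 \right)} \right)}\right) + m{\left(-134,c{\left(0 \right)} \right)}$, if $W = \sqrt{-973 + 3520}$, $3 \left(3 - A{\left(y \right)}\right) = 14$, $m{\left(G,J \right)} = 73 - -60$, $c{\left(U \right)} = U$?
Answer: $\frac{2773651}{20973} - \frac{\sqrt{283}}{2776} \approx 132.24$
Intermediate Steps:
$m{\left(G,J \right)} = 133$ ($m{\left(G,J \right)} = 73 + 60 = 133$)
$A{\left(y \right)} = - \frac{5}{3}$ ($A{\left(y \right)} = 3 - \frac{14}{3} = - \frac{5}{3}$)
$W = 3 \sqrt{283}$ ($W = \sqrt{2547} = 3 \sqrt{283} \approx 50.468$)
$u = \frac{6399}{6991} - \frac{\sqrt{283}}{2776}$ ($u = \frac{3 \sqrt{283}}{-8328} + \frac{6399}{6991} = 3 \sqrt{283} \left(- \frac{1}{8328}\right) + 6399 \cdot \frac{1}{6991} = - \frac{\sqrt{283}}{2776} + \frac{6399}{6991} = \frac{6399}{6991} - \frac{\sqrt{283}}{2776} \approx 0.90926$)
$\left(u + j{\left(A{\left(9 \right)} \right)}\right) + m{\left(-134,c{\left(0 \right)} \right)} = \left(\left(\frac{6399}{6991} - \frac{\sqrt{283}}{2776}\right) - \frac{5}{3}\right) + 133 = \left(- \frac{15758}{20973} - \frac{\sqrt{283}}{2776}\right) + 133 = \frac{2773651}{20973} - \frac{\sqrt{283}}{2776}$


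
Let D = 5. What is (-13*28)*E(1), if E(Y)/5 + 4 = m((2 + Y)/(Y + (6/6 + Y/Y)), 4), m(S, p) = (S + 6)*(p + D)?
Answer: -107380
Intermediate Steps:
m(S, p) = (5 + p)*(6 + S) (m(S, p) = (S + 6)*(p + 5) = (6 + S)*(5 + p) = (5 + p)*(6 + S))
E(Y) = 295 (E(Y) = -20 + 5*(30 + 5*((2 + Y)/(Y + (6/6 + Y/Y))) + 6*4 + ((2 + Y)/(Y + (6/6 + Y/Y)))*4) = -20 + 5*(30 + 5*((2 + Y)/(Y + (6*(⅙) + 1))) + 24 + ((2 + Y)/(Y + (6*(⅙) + 1)))*4) = -20 + 5*(30 + 5*((2 + Y)/(Y + (1 + 1))) + 24 + ((2 + Y)/(Y + (1 + 1)))*4) = -20 + 5*(30 + 5*((2 + Y)/(Y + 2)) + 24 + ((2 + Y)/(Y + 2))*4) = -20 + 5*(30 + 5*((2 + Y)/(2 + Y)) + 24 + ((2 + Y)/(2 + Y))*4) = -20 + 5*(30 + 5*1 + 24 + 1*4) = -20 + 5*(30 + 5 + 24 + 4) = -20 + 5*63 = -20 + 315 = 295)
(-13*28)*E(1) = -13*28*295 = -364*295 = -107380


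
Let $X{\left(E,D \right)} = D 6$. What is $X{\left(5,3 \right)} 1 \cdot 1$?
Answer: $18$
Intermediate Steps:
$X{\left(E,D \right)} = 6 D$
$X{\left(5,3 \right)} 1 \cdot 1 = 6 \cdot 3 \cdot 1 \cdot 1 = 18 \cdot 1 \cdot 1 = 18 \cdot 1 = 18$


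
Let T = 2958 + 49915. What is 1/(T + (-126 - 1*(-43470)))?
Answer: 1/96217 ≈ 1.0393e-5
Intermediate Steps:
T = 52873
1/(T + (-126 - 1*(-43470))) = 1/(52873 + (-126 - 1*(-43470))) = 1/(52873 + (-126 + 43470)) = 1/(52873 + 43344) = 1/96217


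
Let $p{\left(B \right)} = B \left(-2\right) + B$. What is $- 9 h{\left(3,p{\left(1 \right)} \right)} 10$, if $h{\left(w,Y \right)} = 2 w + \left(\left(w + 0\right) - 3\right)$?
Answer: $-540$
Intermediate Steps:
$p{\left(B \right)} = - B$ ($p{\left(B \right)} = - 2 B + B = - B$)
$h{\left(w,Y \right)} = -3 + 3 w$ ($h{\left(w,Y \right)} = 2 w + \left(w - 3\right) = 2 w + \left(-3 + w\right) = -3 + 3 w$)
$- 9 h{\left(3,p{\left(1 \right)} \right)} 10 = - 9 \left(-3 + 3 \cdot 3\right) 10 = - 9 \left(-3 + 9\right) 10 = \left(-9\right) 6 \cdot 10 = \left(-54\right) 10 = -540$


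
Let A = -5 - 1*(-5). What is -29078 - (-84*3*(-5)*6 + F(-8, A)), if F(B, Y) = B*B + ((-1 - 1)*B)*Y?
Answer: -36702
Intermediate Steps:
A = 0 (A = -5 + 5 = 0)
F(B, Y) = B² - 2*B*Y (F(B, Y) = B² + (-2*B)*Y = B² - 2*B*Y)
-29078 - (-84*3*(-5)*6 + F(-8, A)) = -29078 - (-84*3*(-5)*6 - 8*(-8 - 2*0)) = -29078 - (-(-1260)*6 - 8*(-8 + 0)) = -29078 - (-84*(-90) - 8*(-8)) = -29078 - (7560 + 64) = -29078 - 1*7624 = -29078 - 7624 = -36702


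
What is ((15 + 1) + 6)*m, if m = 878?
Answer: 19316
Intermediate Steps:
((15 + 1) + 6)*m = ((15 + 1) + 6)*878 = (16 + 6)*878 = 22*878 = 19316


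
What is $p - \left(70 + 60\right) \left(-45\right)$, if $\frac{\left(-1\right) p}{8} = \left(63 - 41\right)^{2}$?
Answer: $1978$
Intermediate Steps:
$p = -3872$ ($p = - 8 \left(63 - 41\right)^{2} = - 8 \cdot 22^{2} = \left(-8\right) 484 = -3872$)
$p - \left(70 + 60\right) \left(-45\right) = -3872 - \left(70 + 60\right) \left(-45\right) = -3872 - 130 \left(-45\right) = -3872 - -5850 = -3872 + 5850 = 1978$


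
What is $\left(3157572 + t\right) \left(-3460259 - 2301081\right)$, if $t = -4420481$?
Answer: $7276048138060$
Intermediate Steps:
$\left(3157572 + t\right) \left(-3460259 - 2301081\right) = \left(3157572 - 4420481\right) \left(-3460259 - 2301081\right) = \left(-1262909\right) \left(-5761340\right) = 7276048138060$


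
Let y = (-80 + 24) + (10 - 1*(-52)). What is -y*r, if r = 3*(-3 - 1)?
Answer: 72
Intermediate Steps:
y = 6 (y = -56 + (10 + 52) = -56 + 62 = 6)
r = -12 (r = 3*(-4) = -12)
-y*r = -6*(-12) = -1*(-72) = 72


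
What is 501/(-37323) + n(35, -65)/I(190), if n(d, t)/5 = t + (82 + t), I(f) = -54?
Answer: 165379/37323 ≈ 4.4310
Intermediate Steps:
n(d, t) = 410 + 10*t (n(d, t) = 5*(t + (82 + t)) = 5*(82 + 2*t) = 410 + 10*t)
501/(-37323) + n(35, -65)/I(190) = 501/(-37323) + (410 + 10*(-65))/(-54) = 501*(-1/37323) + (410 - 650)*(-1/54) = -167/12441 - 240*(-1/54) = -167/12441 + 40/9 = 165379/37323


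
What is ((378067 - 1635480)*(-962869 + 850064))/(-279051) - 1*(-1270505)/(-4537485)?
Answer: -42907230016401752/84412648449 ≈ -5.0830e+5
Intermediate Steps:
((378067 - 1635480)*(-962869 + 850064))/(-279051) - 1*(-1270505)/(-4537485) = -1257413*(-112805)*(-1/279051) + 1270505*(-1/4537485) = 141842473465*(-1/279051) - 254101/907497 = -141842473465/279051 - 254101/907497 = -42907230016401752/84412648449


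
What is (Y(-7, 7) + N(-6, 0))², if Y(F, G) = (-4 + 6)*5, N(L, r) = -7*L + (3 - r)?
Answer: 3025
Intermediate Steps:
N(L, r) = 3 - r - 7*L
Y(F, G) = 10 (Y(F, G) = 2*5 = 10)
(Y(-7, 7) + N(-6, 0))² = (10 + (3 - 1*0 - 7*(-6)))² = (10 + (3 + 0 + 42))² = (10 + 45)² = 55² = 3025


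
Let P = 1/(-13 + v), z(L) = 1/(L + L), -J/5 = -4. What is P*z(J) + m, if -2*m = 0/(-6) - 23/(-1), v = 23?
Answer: -4599/400 ≈ -11.497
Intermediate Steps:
J = 20 (J = -5*(-4) = 20)
z(L) = 1/(2*L)
P = ⅒ (P = 1/(-13 + 23) = 1/10 = ⅒ ≈ 0.10000)
m = -23/2 (m = -(0/(-6) - 23/(-1))/2 = -(0*(-⅙) - 23*(-1))/2 = -(0 + 23)/2 = -½*23 = -23/2 ≈ -11.500)
P*z(J) + m = ((½)/20)/10 - 23/2 = ((½)*(1/20))/10 - 23/2 = (⅒)*(1/40) - 23/2 = 1/400 - 23/2 = -4599/400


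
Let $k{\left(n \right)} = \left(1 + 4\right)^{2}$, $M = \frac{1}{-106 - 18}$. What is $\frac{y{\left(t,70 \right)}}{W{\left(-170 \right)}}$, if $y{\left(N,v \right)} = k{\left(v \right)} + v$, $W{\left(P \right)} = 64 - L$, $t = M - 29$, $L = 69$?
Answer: $-19$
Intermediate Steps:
$M = - \frac{1}{124}$ ($M = \frac{1}{-124} = - \frac{1}{124} \approx -0.0080645$)
$t = - \frac{3597}{124}$ ($t = - \frac{1}{124} - 29 = - \frac{3597}{124} \approx -29.008$)
$W{\left(P \right)} = -5$ ($W{\left(P \right)} = 64 - 69 = -5$)
$k{\left(n \right)} = 25$ ($k{\left(n \right)} = 5^{2} = 25$)
$y{\left(N,v \right)} = 25 + v$
$\frac{y{\left(t,70 \right)}}{W{\left(-170 \right)}} = \frac{25 + 70}{-5} = 95 \left(- \frac{1}{5}\right) = -19$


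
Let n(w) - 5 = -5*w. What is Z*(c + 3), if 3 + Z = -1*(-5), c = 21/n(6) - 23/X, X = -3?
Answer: 1474/75 ≈ 19.653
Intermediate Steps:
n(w) = 5 - 5*w
c = 512/75 (c = 21/(5 - 5*6) - 23/(-3) = 21/(5 - 30) - 23*(-1/3) = 21/(-25) + 23/3 = 21*(-1/25) + 23/3 = -21/25 + 23/3 = 512/75 ≈ 6.8267)
Z = 2 (Z = -3 - 1*(-5) = -3 + 5 = 2)
Z*(c + 3) = 2*(512/75 + 3) = 2*(737/75) = 1474/75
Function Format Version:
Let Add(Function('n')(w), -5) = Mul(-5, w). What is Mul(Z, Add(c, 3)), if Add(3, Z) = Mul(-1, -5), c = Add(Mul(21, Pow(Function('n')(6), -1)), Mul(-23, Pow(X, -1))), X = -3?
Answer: Rational(1474, 75) ≈ 19.653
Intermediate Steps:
Function('n')(w) = Add(5, Mul(-5, w))
c = Rational(512, 75) (c = Add(Mul(21, Pow(Add(5, Mul(-5, 6)), -1)), Mul(-23, Pow(-3, -1))) = Add(Mul(21, Pow(Add(5, -30), -1)), Mul(-23, Rational(-1, 3))) = Add(Mul(21, Pow(-25, -1)), Rational(23, 3)) = Add(Mul(21, Rational(-1, 25)), Rational(23, 3)) = Add(Rational(-21, 25), Rational(23, 3)) = Rational(512, 75) ≈ 6.8267)
Z = 2 (Z = Add(-3, Mul(-1, -5)) = Add(-3, 5) = 2)
Mul(Z, Add(c, 3)) = Mul(2, Add(Rational(512, 75), 3)) = Mul(2, Rational(737, 75)) = Rational(1474, 75)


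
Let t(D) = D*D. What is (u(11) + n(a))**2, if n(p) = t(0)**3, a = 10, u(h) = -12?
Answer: 144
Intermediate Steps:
t(D) = D**2
n(p) = 0 (n(p) = (0**2)**3 = 0**3 = 0)
(u(11) + n(a))**2 = (-12 + 0)**2 = (-12)**2 = 144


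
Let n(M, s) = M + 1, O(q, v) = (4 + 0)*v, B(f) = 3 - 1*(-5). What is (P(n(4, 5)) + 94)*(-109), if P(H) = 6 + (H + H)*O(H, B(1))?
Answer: -45780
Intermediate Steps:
B(f) = 8 (B(f) = 3 + 5 = 8)
O(q, v) = 4*v
n(M, s) = 1 + M
P(H) = 6 + 64*H (P(H) = 6 + (H + H)*(4*8) = 6 + (2*H)*32 = 6 + 64*H)
(P(n(4, 5)) + 94)*(-109) = ((6 + 64*(1 + 4)) + 94)*(-109) = ((6 + 64*5) + 94)*(-109) = ((6 + 320) + 94)*(-109) = (326 + 94)*(-109) = 420*(-109) = -45780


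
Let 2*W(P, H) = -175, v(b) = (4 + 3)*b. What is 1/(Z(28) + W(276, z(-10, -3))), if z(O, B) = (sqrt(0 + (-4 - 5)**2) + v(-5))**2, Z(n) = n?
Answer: -2/119 ≈ -0.016807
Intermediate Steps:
v(b) = 7*b
z(O, B) = 676 (z(O, B) = (sqrt(0 + (-4 - 5)**2) + 7*(-5))**2 = (sqrt(0 + (-9)**2) - 35)**2 = (sqrt(0 + 81) - 35)**2 = (sqrt(81) - 35)**2 = (9 - 35)**2 = (-26)**2 = 676)
W(P, H) = -175/2 (W(P, H) = (1/2)*(-175) = -175/2)
1/(Z(28) + W(276, z(-10, -3))) = 1/(28 - 175/2) = 1/(-119/2) = -2/119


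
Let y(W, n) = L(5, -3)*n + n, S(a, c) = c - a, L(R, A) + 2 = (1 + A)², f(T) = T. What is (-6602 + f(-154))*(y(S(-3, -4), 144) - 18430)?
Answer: 121594488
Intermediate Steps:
L(R, A) = -2 + (1 + A)²
y(W, n) = 3*n (y(W, n) = (-2 + (1 - 3)²)*n + n = (-2 + (-2)²)*n + n = (-2 + 4)*n + n = 2*n + n = 3*n)
(-6602 + f(-154))*(y(S(-3, -4), 144) - 18430) = (-6602 - 154)*(3*144 - 18430) = -6756*(432 - 18430) = -6756*(-17998) = 121594488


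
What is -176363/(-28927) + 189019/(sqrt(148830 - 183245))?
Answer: 176363/28927 - 189019*I*sqrt(34415)/34415 ≈ 6.0968 - 1018.9*I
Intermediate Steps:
-176363/(-28927) + 189019/(sqrt(148830 - 183245)) = -176363*(-1/28927) + 189019/(sqrt(-34415)) = 176363/28927 + 189019/((I*sqrt(34415))) = 176363/28927 + 189019*(-I*sqrt(34415)/34415) = 176363/28927 - 189019*I*sqrt(34415)/34415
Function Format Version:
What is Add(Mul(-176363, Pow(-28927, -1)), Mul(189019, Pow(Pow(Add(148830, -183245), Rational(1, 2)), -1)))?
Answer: Add(Rational(176363, 28927), Mul(Rational(-189019, 34415), I, Pow(34415, Rational(1, 2)))) ≈ Add(6.0968, Mul(-1018.9, I))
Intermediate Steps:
Add(Mul(-176363, Pow(-28927, -1)), Mul(189019, Pow(Pow(Add(148830, -183245), Rational(1, 2)), -1))) = Add(Mul(-176363, Rational(-1, 28927)), Mul(189019, Pow(Pow(-34415, Rational(1, 2)), -1))) = Add(Rational(176363, 28927), Mul(189019, Pow(Mul(I, Pow(34415, Rational(1, 2))), -1))) = Add(Rational(176363, 28927), Mul(189019, Mul(Rational(-1, 34415), I, Pow(34415, Rational(1, 2))))) = Add(Rational(176363, 28927), Mul(Rational(-189019, 34415), I, Pow(34415, Rational(1, 2))))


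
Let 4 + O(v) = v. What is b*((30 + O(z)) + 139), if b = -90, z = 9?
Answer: -15660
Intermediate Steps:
O(v) = -4 + v
b*((30 + O(z)) + 139) = -90*((30 + (-4 + 9)) + 139) = -90*((30 + 5) + 139) = -90*(35 + 139) = -90*174 = -15660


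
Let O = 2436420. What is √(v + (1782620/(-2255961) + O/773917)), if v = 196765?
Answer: √599797985025749523958069471245/1745926569237 ≈ 443.58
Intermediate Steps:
√(v + (1782620/(-2255961) + O/773917)) = √(196765 + (1782620/(-2255961) + 2436420/773917)) = √(196765 + (1782620*(-1/2255961) + 2436420*(1/773917))) = √(196765 + (-1782620/2255961 + 2436420/773917)) = √(196765 + 4116868577080/1745926569237) = √(343541358264495385/1745926569237) = √599797985025749523958069471245/1745926569237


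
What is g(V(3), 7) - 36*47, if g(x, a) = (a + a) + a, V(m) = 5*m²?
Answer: -1671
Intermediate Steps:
g(x, a) = 3*a (g(x, a) = 2*a + a = 3*a)
g(V(3), 7) - 36*47 = 3*7 - 36*47 = 21 - 1692 = -1671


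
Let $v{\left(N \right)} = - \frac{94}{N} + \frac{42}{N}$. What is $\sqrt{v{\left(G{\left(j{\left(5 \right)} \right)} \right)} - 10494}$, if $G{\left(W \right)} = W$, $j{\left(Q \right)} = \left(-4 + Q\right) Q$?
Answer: $\frac{i \sqrt{262610}}{5} \approx 102.49 i$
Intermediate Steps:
$j{\left(Q \right)} = Q \left(-4 + Q\right)$
$v{\left(N \right)} = - \frac{52}{N}$
$\sqrt{v{\left(G{\left(j{\left(5 \right)} \right)} \right)} - 10494} = \sqrt{- \frac{52}{5 \left(-4 + 5\right)} - 10494} = \sqrt{- \frac{52}{5 \cdot 1} - 10494} = \sqrt{- \frac{52}{5} - 10494} = \sqrt{- \frac{52522}{5}} = \frac{i \sqrt{262610}}{5}$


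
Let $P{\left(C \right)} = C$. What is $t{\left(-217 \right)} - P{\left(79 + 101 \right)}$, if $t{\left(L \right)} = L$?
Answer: $-397$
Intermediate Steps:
$t{\left(-217 \right)} - P{\left(79 + 101 \right)} = -217 - \left(79 + 101\right) = -217 - 180 = -397$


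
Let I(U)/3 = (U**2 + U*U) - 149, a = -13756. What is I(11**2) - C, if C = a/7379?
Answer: 644930977/7379 ≈ 87401.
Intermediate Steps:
C = -13756/7379 ≈ -1.8642
I(U) = -447 + 6*U**2 (I(U) = 3*((U**2 + U*U) - 149) = 3*((U**2 + U**2) - 149) = 3*(2*U**2 - 149) = 3*(-149 + 2*U**2) = -447 + 6*U**2)
I(11**2) - C = (-447 + 6*(11**2)**2) - 1*(-13756/7379) = (-447 + 6*121**2) + 13756/7379 = (-447 + 6*14641) + 13756/7379 = (-447 + 87846) + 13756/7379 = 87399 + 13756/7379 = 644930977/7379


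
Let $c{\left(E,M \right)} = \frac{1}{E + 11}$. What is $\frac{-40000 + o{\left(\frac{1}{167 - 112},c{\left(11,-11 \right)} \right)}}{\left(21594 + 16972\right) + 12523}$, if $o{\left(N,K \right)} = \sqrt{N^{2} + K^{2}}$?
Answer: $- \frac{40000}{51089} + \frac{\sqrt{29}}{5619790} \approx -0.78295$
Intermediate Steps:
$c{\left(E,M \right)} = \frac{1}{11 + E}$
$o{\left(N,K \right)} = \sqrt{K^{2} + N^{2}}$
$\frac{-40000 + o{\left(\frac{1}{167 - 112},c{\left(11,-11 \right)} \right)}}{\left(21594 + 16972\right) + 12523} = \frac{-40000 + \sqrt{\left(\frac{1}{11 + 11}\right)^{2} + \left(\frac{1}{167 - 112}\right)^{2}}}{\left(21594 + 16972\right) + 12523} = \frac{-40000 + \sqrt{\left(\frac{1}{22}\right)^{2} + \left(\frac{1}{55}\right)^{2}}}{38566 + 12523} = \frac{-40000 + \sqrt{\left(\frac{1}{22}\right)^{2} + \left(\frac{1}{55}\right)^{2}}}{51089} = \left(-40000 + \sqrt{\frac{1}{484} + \frac{1}{3025}}\right) \frac{1}{51089} = \left(-40000 + \sqrt{\frac{29}{12100}}\right) \frac{1}{51089} = \left(-40000 + \frac{\sqrt{29}}{110}\right) \frac{1}{51089} = - \frac{40000}{51089} + \frac{\sqrt{29}}{5619790}$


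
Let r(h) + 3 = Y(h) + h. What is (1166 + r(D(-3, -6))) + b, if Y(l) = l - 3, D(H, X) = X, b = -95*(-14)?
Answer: 2478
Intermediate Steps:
b = 1330
Y(l) = -3 + l
r(h) = -6 + 2*h (r(h) = -3 + ((-3 + h) + h) = -3 + (-3 + 2*h) = -6 + 2*h)
(1166 + r(D(-3, -6))) + b = (1166 + (-6 + 2*(-6))) + 1330 = (1166 + (-6 - 12)) + 1330 = (1166 - 18) + 1330 = 1148 + 1330 = 2478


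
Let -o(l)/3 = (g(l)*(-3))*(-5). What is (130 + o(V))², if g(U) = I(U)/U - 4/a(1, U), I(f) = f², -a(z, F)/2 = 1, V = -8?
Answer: 160000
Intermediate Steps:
a(z, F) = -2 (a(z, F) = -2*1 = -2)
g(U) = 2 + U (g(U) = U²/U - 4/(-2) = U - 4*(-½) = U + 2 = 2 + U)
o(l) = -90 - 45*l (o(l) = -3*(2 + l)*(-3)*(-5) = -3*(-6 - 3*l)*(-5) = -3*(30 + 15*l) = -90 - 45*l)
(130 + o(V))² = (130 + (-90 - 45*(-8)))² = (130 + (-90 + 360))² = (130 + 270)² = 400² = 160000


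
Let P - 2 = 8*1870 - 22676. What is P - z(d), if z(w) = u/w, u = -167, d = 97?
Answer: -748091/97 ≈ -7712.3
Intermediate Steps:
z(w) = -167/w
P = -7714 (P = 2 + (8*1870 - 22676) = 2 + (14960 - 22676) = 2 - 7716 = -7714)
P - z(d) = -7714 - (-167)/97 = -7714 - 1*(-167/97) = -7714 + 167/97 = -748091/97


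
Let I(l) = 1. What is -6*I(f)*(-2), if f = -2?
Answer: 12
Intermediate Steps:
-6*I(f)*(-2) = -6*1*(-2) = -6*(-2) = 12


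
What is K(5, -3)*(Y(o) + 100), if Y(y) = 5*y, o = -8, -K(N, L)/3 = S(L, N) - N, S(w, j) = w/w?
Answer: 720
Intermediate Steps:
S(w, j) = 1
K(N, L) = -3 + 3*N (K(N, L) = -3*(1 - N) = -3 + 3*N)
K(5, -3)*(Y(o) + 100) = (-3 + 3*5)*(5*(-8) + 100) = (-3 + 15)*(-40 + 100) = 12*60 = 720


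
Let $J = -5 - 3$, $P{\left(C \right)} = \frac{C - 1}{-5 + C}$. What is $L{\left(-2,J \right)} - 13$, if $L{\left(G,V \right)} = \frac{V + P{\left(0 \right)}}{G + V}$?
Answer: $- \frac{611}{50} \approx -12.22$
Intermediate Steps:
$P{\left(C \right)} = \frac{-1 + C}{-5 + C}$
$J = -8$ ($J = -5 - 3 = -8$)
$L{\left(G,V \right)} = \frac{\frac{1}{5} + V}{G + V}$ ($L{\left(G,V \right)} = \frac{V + \frac{-1 + 0}{-5 + 0}}{G + V} = \frac{V + \frac{1}{-5} \left(-1\right)}{G + V} = \frac{V - - \frac{1}{5}}{G + V} = \frac{V + \frac{1}{5}}{G + V} = \frac{\frac{1}{5} + V}{G + V}$)
$L{\left(-2,J \right)} - 13 = \frac{\frac{1}{5} - 8}{-2 - 8} - 13 = \frac{1}{-10} \left(- \frac{39}{5}\right) - 13 = \left(- \frac{1}{10}\right) \left(- \frac{39}{5}\right) - 13 = \frac{39}{50} - 13 = - \frac{611}{50}$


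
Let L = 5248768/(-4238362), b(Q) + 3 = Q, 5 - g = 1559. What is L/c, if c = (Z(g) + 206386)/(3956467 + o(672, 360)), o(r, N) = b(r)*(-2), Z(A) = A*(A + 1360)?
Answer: -5189888632768/538125750511 ≈ -9.6444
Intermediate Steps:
g = -1554 (g = 5 - 1*1559 = 5 - 1559 = -1554)
b(Q) = -3 + Q
L = -2624384/2119181 (L = 5248768*(-1/4238362) = -2624384/2119181 ≈ -1.2384)
Z(A) = A*(1360 + A)
o(r, N) = 6 - 2*r (o(r, N) = (-3 + r)*(-2) = 6 - 2*r)
c = 507862/3955129 (c = (-1554*(1360 - 1554) + 206386)/(3956467 + (6 - 2*672)) = (-1554*(-194) + 206386)/(3956467 + (6 - 1344)) = (301476 + 206386)/(3956467 - 1338) = 507862/3955129 ≈ 0.12841)
L/c = -2624384/(2119181*507862/3955129) = -2624384/2119181*3955129/507862 = -5189888632768/538125750511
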